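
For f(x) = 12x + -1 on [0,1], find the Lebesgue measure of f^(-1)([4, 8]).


f^(-1)([4, 8]) = {x : 4 <= 12x + -1 <= 8}
Solving: (4 - -1)/12 <= x <= (8 - -1)/12
= [0.416667, 0.75]
Intersecting with [0,1]: [0.416667, 0.75]
Measure = 0.75 - 0.416667 = 0.333333


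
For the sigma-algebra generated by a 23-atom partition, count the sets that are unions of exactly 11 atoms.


Each element of F is a union of some subset of the 23 atoms.
Elements that are unions of exactly 11 atoms correspond to 11-element subsets of the 23 atoms.
Count = C(23, 11) = 23! / (11! * 12!) = 1352078.


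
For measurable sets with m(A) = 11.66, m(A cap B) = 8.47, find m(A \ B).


m(A \ B) = m(A) - m(A n B)
= 11.66 - 8.47
= 3.19


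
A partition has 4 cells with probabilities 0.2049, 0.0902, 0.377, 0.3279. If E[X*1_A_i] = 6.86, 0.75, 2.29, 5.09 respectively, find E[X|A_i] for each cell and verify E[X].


For each cell A_i: E[X|A_i] = E[X*1_A_i] / P(A_i)
Step 1: E[X|A_1] = 6.86 / 0.2049 = 33.479746
Step 2: E[X|A_2] = 0.75 / 0.0902 = 8.314856
Step 3: E[X|A_3] = 2.29 / 0.377 = 6.074271
Step 4: E[X|A_4] = 5.09 / 0.3279 = 15.523025
Verification: E[X] = sum E[X*1_A_i] = 6.86 + 0.75 + 2.29 + 5.09 = 14.99


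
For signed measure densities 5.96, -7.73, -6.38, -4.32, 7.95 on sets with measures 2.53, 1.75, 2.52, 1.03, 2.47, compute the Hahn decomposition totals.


Step 1: Compute signed measure on each set:
  Set 1: 5.96 * 2.53 = 15.0788
  Set 2: -7.73 * 1.75 = -13.5275
  Set 3: -6.38 * 2.52 = -16.0776
  Set 4: -4.32 * 1.03 = -4.4496
  Set 5: 7.95 * 2.47 = 19.6365
Step 2: Total signed measure = (15.0788) + (-13.5275) + (-16.0776) + (-4.4496) + (19.6365)
     = 0.6606
Step 3: Positive part mu+(X) = sum of positive contributions = 34.7153
Step 4: Negative part mu-(X) = |sum of negative contributions| = 34.0547


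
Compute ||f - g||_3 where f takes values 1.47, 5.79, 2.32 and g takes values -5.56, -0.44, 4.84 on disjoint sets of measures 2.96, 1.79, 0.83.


Step 1: Compute differences f_i - g_i:
  1.47 - -5.56 = 7.03
  5.79 - -0.44 = 6.23
  2.32 - 4.84 = -2.52
Step 2: Compute |diff|^3 * measure for each set:
  |7.03|^3 * 2.96 = 347.428927 * 2.96 = 1028.389624
  |6.23|^3 * 1.79 = 241.804367 * 1.79 = 432.829817
  |-2.52|^3 * 0.83 = 16.003008 * 0.83 = 13.282497
Step 3: Sum = 1474.501937
Step 4: ||f-g||_3 = (1474.501937)^(1/3) = 11.381909


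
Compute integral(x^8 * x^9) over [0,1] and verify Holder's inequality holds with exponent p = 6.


Step 1: Exact integral of f*g = integral(x^17, 0, 1) = 1/18
     = 0.055556
Step 2: Holder bound with p=6, q=1.2:
  ||f||_p = (integral x^48 dx)^(1/6) = (1/49)^(1/6) = 0.522758
  ||g||_q = (integral x^10.8 dx)^(1/1.2) = (1/11.8)^(1/1.2) = 0.127869
Step 3: Holder bound = ||f||_p * ||g||_q = 0.522758 * 0.127869 = 0.066844
Verification: 0.055556 <= 0.066844 (Holder holds)


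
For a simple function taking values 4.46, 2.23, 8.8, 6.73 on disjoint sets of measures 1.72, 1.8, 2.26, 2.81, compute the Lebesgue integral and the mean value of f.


Step 1: Integral = sum(value_i * measure_i)
= 4.46*1.72 + 2.23*1.8 + 8.8*2.26 + 6.73*2.81
= 7.6712 + 4.014 + 19.888 + 18.9113
= 50.4845
Step 2: Total measure of domain = 1.72 + 1.8 + 2.26 + 2.81 = 8.59
Step 3: Average value = 50.4845 / 8.59 = 5.877125


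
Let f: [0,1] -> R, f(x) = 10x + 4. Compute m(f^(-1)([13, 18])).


f^(-1)([13, 18]) = {x : 13 <= 10x + 4 <= 18}
Solving: (13 - 4)/10 <= x <= (18 - 4)/10
= [0.9, 1.4]
Intersecting with [0,1]: [0.9, 1]
Measure = 1 - 0.9 = 0.1


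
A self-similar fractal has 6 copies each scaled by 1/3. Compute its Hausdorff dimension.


For a self-similar set with N copies scaled by 1/r:
dim_H = log(N)/log(r) = log(6)/log(3)
= 1.791759/1.098612
= 1.63093


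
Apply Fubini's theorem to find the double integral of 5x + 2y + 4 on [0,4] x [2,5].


By Fubini, integrate in x first, then y.
Step 1: Fix y, integrate over x in [0,4]:
  integral(5x + 2y + 4, x=0..4)
  = 5*(4^2 - 0^2)/2 + (2y + 4)*(4 - 0)
  = 40 + (2y + 4)*4
  = 40 + 8y + 16
  = 56 + 8y
Step 2: Integrate over y in [2,5]:
  integral(56 + 8y, y=2..5)
  = 56*3 + 8*(5^2 - 2^2)/2
  = 168 + 84
  = 252


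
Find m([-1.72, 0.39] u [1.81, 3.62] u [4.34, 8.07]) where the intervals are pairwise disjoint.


For pairwise disjoint intervals, m(union) = sum of lengths.
= (0.39 - -1.72) + (3.62 - 1.81) + (8.07 - 4.34)
= 2.11 + 1.81 + 3.73
= 7.65


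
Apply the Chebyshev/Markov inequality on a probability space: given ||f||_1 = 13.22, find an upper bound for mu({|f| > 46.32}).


Chebyshev/Markov inequality: mu(|f| > eps) <= (||f||_p / eps)^p
Step 1: ||f||_1 / eps = 13.22 / 46.32 = 0.285406
Step 2: Raise to power p = 1:
  (0.285406)^1 = 0.285406
Step 3: Therefore mu(|f| > 46.32) <= 0.285406


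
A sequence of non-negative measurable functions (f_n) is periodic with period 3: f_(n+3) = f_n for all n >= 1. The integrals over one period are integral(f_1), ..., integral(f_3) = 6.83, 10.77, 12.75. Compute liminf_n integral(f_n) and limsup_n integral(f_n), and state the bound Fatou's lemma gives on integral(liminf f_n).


The sequence (integral(f_n)) is periodic with period 3, repeating the values 6.83, 10.77, 12.75 indefinitely.
Step 1: For a periodic sequence, every tail (a_m, a_(m+1), ...) contains all 3 period values infinitely often.
Step 2: Hence inf of every tail = min of the period values = min(6.83, 10.77, 12.75) = 6.83.
        liminf_n integral(f_n) = sup over m of (inf of tail from m) = 6.83.
Step 3: Similarly sup of every tail = max of the period values = 12.75.
        limsup_n integral(f_n) = 12.75.
Step 4: Fatou's lemma: integral(liminf_n f_n) <= liminf_n integral(f_n) = 6.83.
        So the integral of the pointwise liminf is at most 6.83.


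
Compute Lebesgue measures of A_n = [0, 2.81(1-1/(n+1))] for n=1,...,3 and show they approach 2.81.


By continuity of measure from below: if A_n increases to A, then m(A_n) -> m(A).
Here A = [0, 2.81], so m(A) = 2.81
Step 1: a_1 = 2.81*(1 - 1/2) = 1.405, m(A_1) = 1.405
Step 2: a_2 = 2.81*(1 - 1/3) = 1.8733, m(A_2) = 1.8733
Step 3: a_3 = 2.81*(1 - 1/4) = 2.1075, m(A_3) = 2.1075
Limit: m(A_n) -> m([0,2.81]) = 2.81


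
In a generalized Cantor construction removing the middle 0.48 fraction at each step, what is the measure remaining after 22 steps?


Step 1: At each step, fraction remaining = 1 - 0.48 = 0.52
Step 2: After 22 steps, measure = (0.52)^22
Result = 5.650327e-07


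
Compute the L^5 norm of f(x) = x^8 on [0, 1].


Step 1: ||f||_5 = (integral_0^1 |x^8|^5 dx)^(1/5)
     = (integral_0^1 x^40 dx)^(1/5)
Step 2: integral_0^1 x^40 dx = [x^41/(41)] from 0 to 1 = 1^41/41
     = 1/41 = 0.02439
Step 3: ||f||_5 = (0.02439)^(1/5) = 0.475821


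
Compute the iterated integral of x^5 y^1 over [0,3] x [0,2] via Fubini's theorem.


By Fubini's theorem, the double integral factors as a product of single integrals:
Step 1: integral_0^3 x^5 dx = [x^6/6] from 0 to 3
     = 3^6/6 = 121.5
Step 2: integral_0^2 y^1 dy = [y^2/2] from 0 to 2
     = 2^2/2 = 2
Step 3: Double integral = 121.5 * 2 = 243


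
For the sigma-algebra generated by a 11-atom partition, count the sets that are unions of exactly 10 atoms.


Each element of F is a union of some subset of the 11 atoms.
Elements that are unions of exactly 10 atoms correspond to 10-element subsets of the 11 atoms.
Count = C(11, 10) = 11! / (10! * 1!) = 11.


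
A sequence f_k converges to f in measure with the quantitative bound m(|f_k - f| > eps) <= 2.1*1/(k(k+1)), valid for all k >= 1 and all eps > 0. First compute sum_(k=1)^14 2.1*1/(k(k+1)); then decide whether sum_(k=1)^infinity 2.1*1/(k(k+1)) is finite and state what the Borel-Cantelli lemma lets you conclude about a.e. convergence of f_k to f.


Step 1: List the terms 2.1*1/(k(k+1)) for k = 1 to 14:
  k=1: 1.05
  k=2: 0.35
  k=3: 0.175
  k=4: 0.105
  k=5: 0.07
  k=6: 0.05
  k=7: 0.0375
  k=8: 0.029167
  k=9: 0.023333
  k=10: 0.019091
  k=11: 0.015909
  k=12: 0.013462
  k=13: 0.011538
  k=14: 0.01
Step 2: Partial sum = 1.05 + 0.35 + 0.175 + 0.105 + 0.07 + 0.05 + 0.0375 + 0.029167 + 0.023333 + 0.019091 + 0.015909 + 0.013462 + 0.011538 + 0.01
     = 1.96
Step 3: The full series sum_(k>=1) 2.1*1/(k(k+1)) converges (telescoping series sum 1/(k(k+1)) = 1; a constant multiple of a convergent series converges).
Step 4: Fix eps > 0. Since sum_k m(|f_k - f| > eps) < infinity, the Borel-Cantelli lemma gives
        m(limsup_k {|f_k - f| > eps}) = 0, i.e. for a.e. x, |f_k(x) - f(x)| <= eps for all large k.
        Applying this with eps = 1/j for j = 1, 2, ... and intersecting the countably many full-measure sets,
        for a.e. x we get limsup_k |f_k(x) - f(x)| <= 1/j for every j, hence f_k -> f almost everywhere.
Conclusion: series converges; Borel-Cantelli yields f_k -> f a.e.


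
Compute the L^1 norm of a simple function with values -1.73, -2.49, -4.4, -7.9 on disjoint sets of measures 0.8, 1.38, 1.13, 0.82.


Step 1: Compute |f_i|^1 for each value:
  |-1.73|^1 = 1.73
  |-2.49|^1 = 2.49
  |-4.4|^1 = 4.4
  |-7.9|^1 = 7.9
Step 2: Multiply by measures and sum:
  1.73 * 0.8 = 1.384
  2.49 * 1.38 = 3.4362
  4.4 * 1.13 = 4.972
  7.9 * 0.82 = 6.478
Sum = 1.384 + 3.4362 + 4.972 + 6.478 = 16.2702
Step 3: Take the p-th root:
||f||_1 = (16.2702)^(1/1) = 16.2702


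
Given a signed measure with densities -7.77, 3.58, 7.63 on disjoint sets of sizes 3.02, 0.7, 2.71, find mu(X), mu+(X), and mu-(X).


Step 1: Compute signed measure on each set:
  Set 1: -7.77 * 3.02 = -23.4654
  Set 2: 3.58 * 0.7 = 2.506
  Set 3: 7.63 * 2.71 = 20.6773
Step 2: Total signed measure = (-23.4654) + (2.506) + (20.6773)
     = -0.2821
Step 3: Positive part mu+(X) = sum of positive contributions = 23.1833
Step 4: Negative part mu-(X) = |sum of negative contributions| = 23.4654


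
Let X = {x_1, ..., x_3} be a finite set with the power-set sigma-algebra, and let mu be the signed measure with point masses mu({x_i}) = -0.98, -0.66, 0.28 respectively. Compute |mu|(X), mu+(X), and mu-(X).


Step 1: Every measurable set is a union of atoms (the cells / points), so a Hahn decomposition is
  obtained by grouping atoms by sign: P = union of atoms with mu > 0, N = union of the remaining atoms.
  Atoms in P (indices): 3;  atoms in N (indices): 1, 2
  Positive values: 0.28
  Negative values: -0.98, -0.66
Step 2: mu+(X) = mu(P) = sum of positive atom values = 0.28
Step 3: mu-(X) = -mu(N) = sum of |negative atom values| = 1.64
Step 4: |mu|(X) = mu+(X) + mu-(X) = 0.28 + 1.64 = 1.92


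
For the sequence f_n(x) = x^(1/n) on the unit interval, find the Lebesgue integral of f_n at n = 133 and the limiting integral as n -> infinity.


At n = 133: f_133(x) = x^(1/133).
Step 1: integral(x^(1/133), 0, 1) = [x^(1/133+1) / (1/133+1)] from 0 to 1
     = 1 / (1/133 + 1) = 1 / ((133+1)/133) = 133/(133+1)
     = 133/134 = 0.992537
Step 2: As n -> infinity, f_n(x) = x^(1/n) -> 1 for x in (0,1], and f_n is increasing in n.
By MCT, lim_n integral(f_n) = integral(lim_n f_n) = integral(1, 0, 1) = 1.
Step 3: Verify convergence: 133/134 = 0.992537 -> 1


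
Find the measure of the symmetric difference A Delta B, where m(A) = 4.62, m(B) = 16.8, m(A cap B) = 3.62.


m(A Delta B) = m(A) + m(B) - 2*m(A n B)
= 4.62 + 16.8 - 2*3.62
= 4.62 + 16.8 - 7.24
= 14.18


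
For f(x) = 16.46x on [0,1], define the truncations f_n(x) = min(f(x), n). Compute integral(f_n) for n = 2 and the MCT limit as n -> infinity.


f(x) = 16.46x on [0,1]; f_n(x) = min(16.46x, n). At n = 2:
Step 1: f(x) reaches 2 at x = 2/16.46 = 0.121507
Step 2: integral(f_2) = integral(16.46x, 0, 0.121507) + integral(2, 0.121507, 1)
       = 16.46*0.121507^2/2 + 2*(1 - 0.121507)
       = 0.121507 + 1.756987
       = 1.878493
Step 3: As n -> infinity, f_n increases to f, so by MCT integral(f_n) -> integral(f) = 16.46/2 = 8.23.
Convergence: integral(f_2) = 1.878493 -> 8.23 as n -> infinity


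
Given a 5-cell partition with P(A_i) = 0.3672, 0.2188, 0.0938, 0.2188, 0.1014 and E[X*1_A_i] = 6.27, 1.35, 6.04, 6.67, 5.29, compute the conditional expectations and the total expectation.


For each cell A_i: E[X|A_i] = E[X*1_A_i] / P(A_i)
Step 1: E[X|A_1] = 6.27 / 0.3672 = 17.075163
Step 2: E[X|A_2] = 1.35 / 0.2188 = 6.170018
Step 3: E[X|A_3] = 6.04 / 0.0938 = 64.392324
Step 4: E[X|A_4] = 6.67 / 0.2188 = 30.484461
Step 5: E[X|A_5] = 5.29 / 0.1014 = 52.169625
Verification: E[X] = sum E[X*1_A_i] = 6.27 + 1.35 + 6.04 + 6.67 + 5.29 = 25.62


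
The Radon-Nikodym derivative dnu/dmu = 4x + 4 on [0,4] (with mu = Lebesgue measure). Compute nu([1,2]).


nu(A) = integral_A (dnu/dmu) dmu = integral_1^2 (4x + 4) dx
Step 1: Antiderivative F(x) = (4/2)x^2 + 4x
Step 2: F(2) = (4/2)*2^2 + 4*2 = 8 + 8 = 16
Step 3: F(1) = (4/2)*1^2 + 4*1 = 2 + 4 = 6
Step 4: nu([1,2]) = F(2) - F(1) = 16 - 6 = 10


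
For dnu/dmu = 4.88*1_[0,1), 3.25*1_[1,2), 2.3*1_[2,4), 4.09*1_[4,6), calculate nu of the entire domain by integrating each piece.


Integrate each piece of the Radon-Nikodym derivative:
Step 1: integral_0^1 4.88 dx = 4.88*(1-0) = 4.88*1 = 4.88
Step 2: integral_1^2 3.25 dx = 3.25*(2-1) = 3.25*1 = 3.25
Step 3: integral_2^4 2.3 dx = 2.3*(4-2) = 2.3*2 = 4.6
Step 4: integral_4^6 4.09 dx = 4.09*(6-4) = 4.09*2 = 8.18
Total: 4.88 + 3.25 + 4.6 + 8.18 = 20.91


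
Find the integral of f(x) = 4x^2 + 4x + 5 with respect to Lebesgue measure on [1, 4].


The Lebesgue integral of a Riemann-integrable function agrees with the Riemann integral.
Antiderivative F(x) = (4/3)x^3 + (4/2)x^2 + 5x
F(4) = (4/3)*4^3 + (4/2)*4^2 + 5*4
     = (4/3)*64 + (4/2)*16 + 5*4
     = 85.333333 + 32 + 20
     = 137.333333
F(1) = 8.333333
Integral = F(4) - F(1) = 137.333333 - 8.333333 = 129


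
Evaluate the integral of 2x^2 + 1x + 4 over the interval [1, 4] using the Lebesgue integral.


The Lebesgue integral of a Riemann-integrable function agrees with the Riemann integral.
Antiderivative F(x) = (2/3)x^3 + (1/2)x^2 + 4x
F(4) = (2/3)*4^3 + (1/2)*4^2 + 4*4
     = (2/3)*64 + (1/2)*16 + 4*4
     = 42.666667 + 8 + 16
     = 66.666667
F(1) = 5.166667
Integral = F(4) - F(1) = 66.666667 - 5.166667 = 61.5


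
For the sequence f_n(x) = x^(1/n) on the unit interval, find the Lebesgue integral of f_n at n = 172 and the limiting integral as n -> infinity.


At n = 172: f_172(x) = x^(1/172).
Step 1: integral(x^(1/172), 0, 1) = [x^(1/172+1) / (1/172+1)] from 0 to 1
     = 1 / (1/172 + 1) = 1 / ((172+1)/172) = 172/(172+1)
     = 172/173 = 0.99422
Step 2: As n -> infinity, f_n(x) = x^(1/n) -> 1 for x in (0,1], and f_n is increasing in n.
By MCT, lim_n integral(f_n) = integral(lim_n f_n) = integral(1, 0, 1) = 1.
Step 3: Verify convergence: 172/173 = 0.99422 -> 1


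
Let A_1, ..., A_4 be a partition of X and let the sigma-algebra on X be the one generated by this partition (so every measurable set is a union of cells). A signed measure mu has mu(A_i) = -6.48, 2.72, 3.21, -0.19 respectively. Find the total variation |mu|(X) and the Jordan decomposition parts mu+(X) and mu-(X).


Step 1: Every measurable set is a union of atoms (the cells / points), so a Hahn decomposition is
  obtained by grouping atoms by sign: P = union of atoms with mu > 0, N = union of the remaining atoms.
  Atoms in P (indices): 2, 3;  atoms in N (indices): 1, 4
  Positive values: 2.72, 3.21
  Negative values: -6.48, -0.19
Step 2: mu+(X) = mu(P) = sum of positive atom values = 5.93
Step 3: mu-(X) = -mu(N) = sum of |negative atom values| = 6.67
Step 4: |mu|(X) = mu+(X) + mu-(X) = 5.93 + 6.67 = 12.6


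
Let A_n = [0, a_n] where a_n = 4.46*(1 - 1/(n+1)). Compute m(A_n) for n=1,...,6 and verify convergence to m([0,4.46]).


By continuity of measure from below: if A_n increases to A, then m(A_n) -> m(A).
Here A = [0, 4.46], so m(A) = 4.46
Step 1: a_1 = 4.46*(1 - 1/2) = 2.23, m(A_1) = 2.23
Step 2: a_2 = 4.46*(1 - 1/3) = 2.9733, m(A_2) = 2.9733
Step 3: a_3 = 4.46*(1 - 1/4) = 3.345, m(A_3) = 3.345
Step 4: a_4 = 4.46*(1 - 1/5) = 3.568, m(A_4) = 3.568
Step 5: a_5 = 4.46*(1 - 1/6) = 3.7167, m(A_5) = 3.7167
Step 6: a_6 = 4.46*(1 - 1/7) = 3.8229, m(A_6) = 3.8229
Limit: m(A_n) -> m([0,4.46]) = 4.46


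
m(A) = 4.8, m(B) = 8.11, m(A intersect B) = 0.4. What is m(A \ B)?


m(A \ B) = m(A) - m(A n B)
= 4.8 - 0.4
= 4.4


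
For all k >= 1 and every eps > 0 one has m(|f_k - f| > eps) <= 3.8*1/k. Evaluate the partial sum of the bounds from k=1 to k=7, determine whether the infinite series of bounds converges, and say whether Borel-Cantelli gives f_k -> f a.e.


Step 1: List the terms 3.8*1/k for k = 1 to 7:
  k=1: 3.8
  k=2: 1.9
  k=3: 1.266667
  k=4: 0.95
  k=5: 0.76
  k=6: 0.633333
  k=7: 0.542857
Step 2: Partial sum = 3.8 + 1.9 + 1.266667 + 0.95 + 0.76 + 0.633333 + 0.542857
     = 9.852857
Step 3: The full series sum_(k>=1) 3.8*1/k diverges (harmonic series, p = 1; a nonzero constant multiple of a divergent series diverges).
Step 4: The (first) Borel-Cantelli lemma requires a summable sequence of measures, so it does not apply here;
        from this bound alone no conclusion about a.e. convergence can be drawn (convergence in measure still
        gives an a.e.-convergent subsequence, but not a.e. convergence of the whole sequence).
Conclusion: series diverges; Borel-Cantelli is inconclusive about a.e. convergence of f_k.


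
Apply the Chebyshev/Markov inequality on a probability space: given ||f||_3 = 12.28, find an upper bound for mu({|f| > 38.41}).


Chebyshev/Markov inequality: mu(|f| > eps) <= (||f||_p / eps)^p
Step 1: ||f||_3 / eps = 12.28 / 38.41 = 0.319708
Step 2: Raise to power p = 3:
  (0.319708)^3 = 0.032679
Step 3: Therefore mu(|f| > 38.41) <= 0.032679


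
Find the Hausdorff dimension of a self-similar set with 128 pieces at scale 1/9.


For a self-similar set with N copies scaled by 1/r:
dim_H = log(N)/log(r) = log(128)/log(9)
= 4.85203/2.197225
= 2.208254


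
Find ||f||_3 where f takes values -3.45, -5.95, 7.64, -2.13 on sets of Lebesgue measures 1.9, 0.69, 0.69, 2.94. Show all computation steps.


Step 1: Compute |f_i|^3 for each value:
  |-3.45|^3 = 41.063625
  |-5.95|^3 = 210.644875
  |7.64|^3 = 445.943744
  |-2.13|^3 = 9.663597
Step 2: Multiply by measures and sum:
  41.063625 * 1.9 = 78.020888
  210.644875 * 0.69 = 145.344964
  445.943744 * 0.69 = 307.701183
  9.663597 * 2.94 = 28.410975
Sum = 78.020888 + 145.344964 + 307.701183 + 28.410975 = 559.47801
Step 3: Take the p-th root:
||f||_3 = (559.47801)^(1/3) = 8.240009


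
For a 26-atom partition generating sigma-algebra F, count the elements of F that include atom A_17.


Each element of F is a union of some subset S of the 26 atoms.
The element contains A_17 iff A_17 is in S.
So we count subsets S of {A_1,...,A_26} with A_17 in S: choose freely among the other 25 atoms.
Count = 2^(26-1) = 2^25 = 33554432.


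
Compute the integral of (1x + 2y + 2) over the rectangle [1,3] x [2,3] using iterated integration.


By Fubini, integrate in x first, then y.
Step 1: Fix y, integrate over x in [1,3]:
  integral(1x + 2y + 2, x=1..3)
  = 1*(3^2 - 1^2)/2 + (2y + 2)*(3 - 1)
  = 4 + (2y + 2)*2
  = 4 + 4y + 4
  = 8 + 4y
Step 2: Integrate over y in [2,3]:
  integral(8 + 4y, y=2..3)
  = 8*1 + 4*(3^2 - 2^2)/2
  = 8 + 10
  = 18


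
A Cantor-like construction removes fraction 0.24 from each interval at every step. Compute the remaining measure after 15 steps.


Step 1: At each step, fraction remaining = 1 - 0.24 = 0.76
Step 2: After 15 steps, measure = (0.76)^15
Result = 0.016301


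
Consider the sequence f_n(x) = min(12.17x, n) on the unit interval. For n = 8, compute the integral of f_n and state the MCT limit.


f(x) = 12.17x on [0,1]; f_n(x) = min(12.17x, n). At n = 8:
Step 1: f(x) reaches 8 at x = 8/12.17 = 0.657354
Step 2: integral(f_8) = integral(12.17x, 0, 0.657354) + integral(8, 0.657354, 1)
       = 12.17*0.657354^2/2 + 8*(1 - 0.657354)
       = 2.629417 + 2.741167
       = 5.370583
Step 3: As n -> infinity, f_n increases to f, so by MCT integral(f_n) -> integral(f) = 12.17/2 = 6.085.
Convergence: integral(f_8) = 5.370583 -> 6.085 as n -> infinity


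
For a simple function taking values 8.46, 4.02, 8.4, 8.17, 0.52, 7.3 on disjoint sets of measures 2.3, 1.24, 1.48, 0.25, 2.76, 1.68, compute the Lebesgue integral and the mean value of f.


Step 1: Integral = sum(value_i * measure_i)
= 8.46*2.3 + 4.02*1.24 + 8.4*1.48 + 8.17*0.25 + 0.52*2.76 + 7.3*1.68
= 19.458 + 4.9848 + 12.432 + 2.0425 + 1.4352 + 12.264
= 52.6165
Step 2: Total measure of domain = 2.3 + 1.24 + 1.48 + 0.25 + 2.76 + 1.68 = 9.71
Step 3: Average value = 52.6165 / 9.71 = 5.418795


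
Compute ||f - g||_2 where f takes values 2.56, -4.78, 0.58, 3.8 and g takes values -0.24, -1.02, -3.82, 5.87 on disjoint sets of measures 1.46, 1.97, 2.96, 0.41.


Step 1: Compute differences f_i - g_i:
  2.56 - -0.24 = 2.8
  -4.78 - -1.02 = -3.76
  0.58 - -3.82 = 4.4
  3.8 - 5.87 = -2.07
Step 2: Compute |diff|^2 * measure for each set:
  |2.8|^2 * 1.46 = 7.84 * 1.46 = 11.4464
  |-3.76|^2 * 1.97 = 14.1376 * 1.97 = 27.851072
  |4.4|^2 * 2.96 = 19.36 * 2.96 = 57.3056
  |-2.07|^2 * 0.41 = 4.2849 * 0.41 = 1.756809
Step 3: Sum = 98.359881
Step 4: ||f-g||_2 = (98.359881)^(1/2) = 9.917655


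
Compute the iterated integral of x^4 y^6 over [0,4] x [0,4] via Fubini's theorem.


By Fubini's theorem, the double integral factors as a product of single integrals:
Step 1: integral_0^4 x^4 dx = [x^5/5] from 0 to 4
     = 4^5/5 = 204.8
Step 2: integral_0^4 y^6 dy = [y^7/7] from 0 to 4
     = 4^7/7 = 2340.571429
Step 3: Double integral = 204.8 * 2340.571429 = 479349.028571


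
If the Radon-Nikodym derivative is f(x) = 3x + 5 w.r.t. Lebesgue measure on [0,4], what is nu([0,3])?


nu(A) = integral_A (dnu/dmu) dmu = integral_0^3 (3x + 5) dx
Step 1: Antiderivative F(x) = (3/2)x^2 + 5x
Step 2: F(3) = (3/2)*3^2 + 5*3 = 13.5 + 15 = 28.5
Step 3: F(0) = (3/2)*0^2 + 5*0 = 0.0 + 0 = 0.0
Step 4: nu([0,3]) = F(3) - F(0) = 28.5 - 0.0 = 28.5


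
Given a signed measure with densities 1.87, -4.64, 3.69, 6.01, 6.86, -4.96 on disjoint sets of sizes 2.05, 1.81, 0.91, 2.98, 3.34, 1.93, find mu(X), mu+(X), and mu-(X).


Step 1: Compute signed measure on each set:
  Set 1: 1.87 * 2.05 = 3.8335
  Set 2: -4.64 * 1.81 = -8.3984
  Set 3: 3.69 * 0.91 = 3.3579
  Set 4: 6.01 * 2.98 = 17.9098
  Set 5: 6.86 * 3.34 = 22.9124
  Set 6: -4.96 * 1.93 = -9.5728
Step 2: Total signed measure = (3.8335) + (-8.3984) + (3.3579) + (17.9098) + (22.9124) + (-9.5728)
     = 30.0424
Step 3: Positive part mu+(X) = sum of positive contributions = 48.0136
Step 4: Negative part mu-(X) = |sum of negative contributions| = 17.9712


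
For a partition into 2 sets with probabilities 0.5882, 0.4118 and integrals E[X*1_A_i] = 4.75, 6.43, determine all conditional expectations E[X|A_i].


For each cell A_i: E[X|A_i] = E[X*1_A_i] / P(A_i)
Step 1: E[X|A_1] = 4.75 / 0.5882 = 8.075485
Step 2: E[X|A_2] = 6.43 / 0.4118 = 15.614376
Verification: E[X] = sum E[X*1_A_i] = 4.75 + 6.43 = 11.18


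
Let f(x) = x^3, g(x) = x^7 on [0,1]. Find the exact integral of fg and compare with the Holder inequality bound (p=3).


Step 1: Exact integral of f*g = integral(x^10, 0, 1) = 1/11
     = 0.090909
Step 2: Holder bound with p=3, q=1.5:
  ||f||_p = (integral x^9 dx)^(1/3) = (1/10)^(1/3) = 0.464159
  ||g||_q = (integral x^10.5 dx)^(1/1.5) = (1/11.5)^(1/1.5) = 0.196276
Step 3: Holder bound = ||f||_p * ||g||_q = 0.464159 * 0.196276 = 0.091103
Verification: 0.090909 <= 0.091103 (Holder holds)


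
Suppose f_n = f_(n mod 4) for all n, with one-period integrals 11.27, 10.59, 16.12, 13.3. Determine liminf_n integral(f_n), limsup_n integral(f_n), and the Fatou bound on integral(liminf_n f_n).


The sequence (integral(f_n)) is periodic with period 4, repeating the values 11.27, 10.59, 16.12, 13.3 indefinitely.
Step 1: For a periodic sequence, every tail (a_m, a_(m+1), ...) contains all 4 period values infinitely often.
Step 2: Hence inf of every tail = min of the period values = min(11.27, 10.59, 16.12, 13.3) = 10.59.
        liminf_n integral(f_n) = sup over m of (inf of tail from m) = 10.59.
Step 3: Similarly sup of every tail = max of the period values = 16.12.
        limsup_n integral(f_n) = 16.12.
Step 4: Fatou's lemma: integral(liminf_n f_n) <= liminf_n integral(f_n) = 10.59.
        So the integral of the pointwise liminf is at most 10.59.


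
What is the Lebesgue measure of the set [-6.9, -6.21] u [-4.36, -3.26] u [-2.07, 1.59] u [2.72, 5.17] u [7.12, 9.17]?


For pairwise disjoint intervals, m(union) = sum of lengths.
= (-6.21 - -6.9) + (-3.26 - -4.36) + (1.59 - -2.07) + (5.17 - 2.72) + (9.17 - 7.12)
= 0.69 + 1.1 + 3.66 + 2.45 + 2.05
= 9.95


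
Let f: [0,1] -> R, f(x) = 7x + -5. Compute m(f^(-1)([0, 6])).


f^(-1)([0, 6]) = {x : 0 <= 7x + -5 <= 6}
Solving: (0 - -5)/7 <= x <= (6 - -5)/7
= [0.714286, 1.571429]
Intersecting with [0,1]: [0.714286, 1]
Measure = 1 - 0.714286 = 0.285714


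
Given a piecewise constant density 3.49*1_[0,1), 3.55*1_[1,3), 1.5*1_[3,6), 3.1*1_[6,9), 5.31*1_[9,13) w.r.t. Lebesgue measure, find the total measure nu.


Integrate each piece of the Radon-Nikodym derivative:
Step 1: integral_0^1 3.49 dx = 3.49*(1-0) = 3.49*1 = 3.49
Step 2: integral_1^3 3.55 dx = 3.55*(3-1) = 3.55*2 = 7.1
Step 3: integral_3^6 1.5 dx = 1.5*(6-3) = 1.5*3 = 4.5
Step 4: integral_6^9 3.1 dx = 3.1*(9-6) = 3.1*3 = 9.3
Step 5: integral_9^13 5.31 dx = 5.31*(13-9) = 5.31*4 = 21.24
Total: 3.49 + 7.1 + 4.5 + 9.3 + 21.24 = 45.63


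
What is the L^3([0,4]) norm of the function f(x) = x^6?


Step 1: ||f||_3 = (integral_0^4 |x^6|^3 dx)^(1/3)
     = (integral_0^4 x^18 dx)^(1/3)
Step 2: integral_0^4 x^18 dx = [x^19/(19)] from 0 to 4 = 4^19/19
     = 274877906944/19 = 1.446726e+10
Step 3: ||f||_3 = (1.446726e+10)^(1/3) = 2436.662679


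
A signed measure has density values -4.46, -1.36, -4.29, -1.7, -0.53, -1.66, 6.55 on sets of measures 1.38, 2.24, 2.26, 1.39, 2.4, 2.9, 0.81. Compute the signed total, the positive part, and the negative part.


Step 1: Compute signed measure on each set:
  Set 1: -4.46 * 1.38 = -6.1548
  Set 2: -1.36 * 2.24 = -3.0464
  Set 3: -4.29 * 2.26 = -9.6954
  Set 4: -1.7 * 1.39 = -2.363
  Set 5: -0.53 * 2.4 = -1.272
  Set 6: -1.66 * 2.9 = -4.814
  Set 7: 6.55 * 0.81 = 5.3055
Step 2: Total signed measure = (-6.1548) + (-3.0464) + (-9.6954) + (-2.363) + (-1.272) + (-4.814) + (5.3055)
     = -22.0401
Step 3: Positive part mu+(X) = sum of positive contributions = 5.3055
Step 4: Negative part mu-(X) = |sum of negative contributions| = 27.3456


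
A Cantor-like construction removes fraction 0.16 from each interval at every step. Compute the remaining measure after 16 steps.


Step 1: At each step, fraction remaining = 1 - 0.16 = 0.84
Step 2: After 16 steps, measure = (0.84)^16
Result = 0.061442


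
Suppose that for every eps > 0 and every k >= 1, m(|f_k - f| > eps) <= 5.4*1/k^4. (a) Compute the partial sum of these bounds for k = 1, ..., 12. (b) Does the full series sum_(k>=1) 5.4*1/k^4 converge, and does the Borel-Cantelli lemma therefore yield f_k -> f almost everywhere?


Step 1: List the terms 5.4*1/k^4 for k = 1 to 12:
  k=1: 5.4
  k=2: 0.3375
  k=3: 0.066667
  k=4: 0.021094
  k=5: 0.00864
  k=6: 0.004167
  k=7: 0.002249
  k=8: 0.001318
  k=9: 8.230453e-04
  k=10: 5.400000e-04
  k=11: 3.688273e-04
  k=12: 2.604167e-04
Step 2: Partial sum = 5.4 + 0.3375 + 0.066667 + 0.021094 + 0.00864 + 0.004167 + 0.002249 + 0.001318 + 8.230453e-04 + 5.400000e-04 + 3.688273e-04 + 2.604167e-04
     = 5.843627
Step 3: The full series sum_(k>=1) 5.4*1/k^4 converges (p-series with p = 4 > 1; a constant multiple of a convergent series converges).
Step 4: Fix eps > 0. Since sum_k m(|f_k - f| > eps) < infinity, the Borel-Cantelli lemma gives
        m(limsup_k {|f_k - f| > eps}) = 0, i.e. for a.e. x, |f_k(x) - f(x)| <= eps for all large k.
        Applying this with eps = 1/j for j = 1, 2, ... and intersecting the countably many full-measure sets,
        for a.e. x we get limsup_k |f_k(x) - f(x)| <= 1/j for every j, hence f_k -> f almost everywhere.
Conclusion: series converges; Borel-Cantelli yields f_k -> f a.e.


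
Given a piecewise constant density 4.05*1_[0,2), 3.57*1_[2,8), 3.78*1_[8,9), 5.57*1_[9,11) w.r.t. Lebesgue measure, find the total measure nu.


Integrate each piece of the Radon-Nikodym derivative:
Step 1: integral_0^2 4.05 dx = 4.05*(2-0) = 4.05*2 = 8.1
Step 2: integral_2^8 3.57 dx = 3.57*(8-2) = 3.57*6 = 21.42
Step 3: integral_8^9 3.78 dx = 3.78*(9-8) = 3.78*1 = 3.78
Step 4: integral_9^11 5.57 dx = 5.57*(11-9) = 5.57*2 = 11.14
Total: 8.1 + 21.42 + 3.78 + 11.14 = 44.44


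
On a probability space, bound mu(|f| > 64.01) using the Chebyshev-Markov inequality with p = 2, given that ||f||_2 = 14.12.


Chebyshev/Markov inequality: mu(|f| > eps) <= (||f||_p / eps)^p
Step 1: ||f||_2 / eps = 14.12 / 64.01 = 0.220591
Step 2: Raise to power p = 2:
  (0.220591)^2 = 0.04866
Step 3: Therefore mu(|f| > 64.01) <= 0.04866


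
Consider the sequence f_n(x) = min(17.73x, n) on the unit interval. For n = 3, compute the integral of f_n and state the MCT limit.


f(x) = 17.73x on [0,1]; f_n(x) = min(17.73x, n). At n = 3:
Step 1: f(x) reaches 3 at x = 3/17.73 = 0.169205
Step 2: integral(f_3) = integral(17.73x, 0, 0.169205) + integral(3, 0.169205, 1)
       = 17.73*0.169205^2/2 + 3*(1 - 0.169205)
       = 0.253807 + 2.492386
       = 2.746193
Step 3: As n -> infinity, f_n increases to f, so by MCT integral(f_n) -> integral(f) = 17.73/2 = 8.865.
Convergence: integral(f_3) = 2.746193 -> 8.865 as n -> infinity


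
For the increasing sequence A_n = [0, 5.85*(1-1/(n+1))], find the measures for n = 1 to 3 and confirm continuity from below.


By continuity of measure from below: if A_n increases to A, then m(A_n) -> m(A).
Here A = [0, 5.85], so m(A) = 5.85
Step 1: a_1 = 5.85*(1 - 1/2) = 2.925, m(A_1) = 2.925
Step 2: a_2 = 5.85*(1 - 1/3) = 3.9, m(A_2) = 3.9
Step 3: a_3 = 5.85*(1 - 1/4) = 4.3875, m(A_3) = 4.3875
Limit: m(A_n) -> m([0,5.85]) = 5.85


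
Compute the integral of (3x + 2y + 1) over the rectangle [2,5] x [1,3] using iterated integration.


By Fubini, integrate in x first, then y.
Step 1: Fix y, integrate over x in [2,5]:
  integral(3x + 2y + 1, x=2..5)
  = 3*(5^2 - 2^2)/2 + (2y + 1)*(5 - 2)
  = 31.5 + (2y + 1)*3
  = 31.5 + 6y + 3
  = 34.5 + 6y
Step 2: Integrate over y in [1,3]:
  integral(34.5 + 6y, y=1..3)
  = 34.5*2 + 6*(3^2 - 1^2)/2
  = 69 + 24
  = 93


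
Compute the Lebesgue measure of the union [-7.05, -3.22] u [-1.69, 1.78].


For pairwise disjoint intervals, m(union) = sum of lengths.
= (-3.22 - -7.05) + (1.78 - -1.69)
= 3.83 + 3.47
= 7.3


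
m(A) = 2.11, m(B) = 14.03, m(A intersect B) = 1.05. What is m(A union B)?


By inclusion-exclusion: m(A u B) = m(A) + m(B) - m(A n B)
= 2.11 + 14.03 - 1.05
= 15.09


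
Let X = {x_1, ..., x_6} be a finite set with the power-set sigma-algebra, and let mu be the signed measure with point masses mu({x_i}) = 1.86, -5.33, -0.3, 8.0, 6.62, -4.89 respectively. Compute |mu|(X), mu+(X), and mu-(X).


Step 1: Every measurable set is a union of atoms (the cells / points), so a Hahn decomposition is
  obtained by grouping atoms by sign: P = union of atoms with mu > 0, N = union of the remaining atoms.
  Atoms in P (indices): 1, 4, 5;  atoms in N (indices): 2, 3, 6
  Positive values: 1.86, 8, 6.62
  Negative values: -5.33, -0.3, -4.89
Step 2: mu+(X) = mu(P) = sum of positive atom values = 16.48
Step 3: mu-(X) = -mu(N) = sum of |negative atom values| = 10.52
Step 4: |mu|(X) = mu+(X) + mu-(X) = 16.48 + 10.52 = 27


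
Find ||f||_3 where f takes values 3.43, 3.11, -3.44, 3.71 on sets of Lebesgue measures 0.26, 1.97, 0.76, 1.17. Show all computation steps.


Step 1: Compute |f_i|^3 for each value:
  |3.43|^3 = 40.353607
  |3.11|^3 = 30.080231
  |-3.44|^3 = 40.707584
  |3.71|^3 = 51.064811
Step 2: Multiply by measures and sum:
  40.353607 * 0.26 = 10.491938
  30.080231 * 1.97 = 59.258055
  40.707584 * 0.76 = 30.937764
  51.064811 * 1.17 = 59.745829
Sum = 10.491938 + 59.258055 + 30.937764 + 59.745829 = 160.433586
Step 3: Take the p-th root:
||f||_3 = (160.433586)^(1/3) = 5.433735


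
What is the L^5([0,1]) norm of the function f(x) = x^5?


Step 1: ||f||_5 = (integral_0^1 |x^5|^5 dx)^(1/5)
     = (integral_0^1 x^25 dx)^(1/5)
Step 2: integral_0^1 x^25 dx = [x^26/(26)] from 0 to 1 = 1^26/26
     = 1/26 = 0.038462
Step 3: ||f||_5 = (0.038462)^(1/5) = 0.521201


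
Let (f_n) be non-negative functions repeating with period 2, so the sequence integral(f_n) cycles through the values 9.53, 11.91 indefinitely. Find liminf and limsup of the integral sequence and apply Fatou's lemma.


The sequence (integral(f_n)) is periodic with period 2, repeating the values 9.53, 11.91 indefinitely.
Step 1: For a periodic sequence, every tail (a_m, a_(m+1), ...) contains all 2 period values infinitely often.
Step 2: Hence inf of every tail = min of the period values = min(9.53, 11.91) = 9.53.
        liminf_n integral(f_n) = sup over m of (inf of tail from m) = 9.53.
Step 3: Similarly sup of every tail = max of the period values = 11.91.
        limsup_n integral(f_n) = 11.91.
Step 4: Fatou's lemma: integral(liminf_n f_n) <= liminf_n integral(f_n) = 9.53.
        So the integral of the pointwise liminf is at most 9.53.


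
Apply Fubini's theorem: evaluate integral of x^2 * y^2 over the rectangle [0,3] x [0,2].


By Fubini's theorem, the double integral factors as a product of single integrals:
Step 1: integral_0^3 x^2 dx = [x^3/3] from 0 to 3
     = 3^3/3 = 9
Step 2: integral_0^2 y^2 dy = [y^3/3] from 0 to 2
     = 2^3/3 = 2.666667
Step 3: Double integral = 9 * 2.666667 = 24


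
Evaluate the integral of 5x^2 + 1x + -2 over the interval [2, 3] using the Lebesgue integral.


The Lebesgue integral of a Riemann-integrable function agrees with the Riemann integral.
Antiderivative F(x) = (5/3)x^3 + (1/2)x^2 + -2x
F(3) = (5/3)*3^3 + (1/2)*3^2 + -2*3
     = (5/3)*27 + (1/2)*9 + -2*3
     = 45 + 4.5 + -6
     = 43.5
F(2) = 11.333333
Integral = F(3) - F(2) = 43.5 - 11.333333 = 32.166667


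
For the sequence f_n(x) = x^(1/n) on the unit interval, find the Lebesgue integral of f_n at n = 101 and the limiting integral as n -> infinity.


At n = 101: f_101(x) = x^(1/101).
Step 1: integral(x^(1/101), 0, 1) = [x^(1/101+1) / (1/101+1)] from 0 to 1
     = 1 / (1/101 + 1) = 1 / ((101+1)/101) = 101/(101+1)
     = 101/102 = 0.990196
Step 2: As n -> infinity, f_n(x) = x^(1/n) -> 1 for x in (0,1], and f_n is increasing in n.
By MCT, lim_n integral(f_n) = integral(lim_n f_n) = integral(1, 0, 1) = 1.
Step 3: Verify convergence: 101/102 = 0.990196 -> 1


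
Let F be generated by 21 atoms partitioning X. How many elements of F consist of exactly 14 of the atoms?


Each element of F is a union of some subset of the 21 atoms.
Elements that are unions of exactly 14 atoms correspond to 14-element subsets of the 21 atoms.
Count = C(21, 14) = 21! / (14! * 7!) = 116280.


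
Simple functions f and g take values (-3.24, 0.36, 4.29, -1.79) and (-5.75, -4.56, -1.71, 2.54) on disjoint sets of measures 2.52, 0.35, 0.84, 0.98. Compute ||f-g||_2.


Step 1: Compute differences f_i - g_i:
  -3.24 - -5.75 = 2.51
  0.36 - -4.56 = 4.92
  4.29 - -1.71 = 6
  -1.79 - 2.54 = -4.33
Step 2: Compute |diff|^2 * measure for each set:
  |2.51|^2 * 2.52 = 6.3001 * 2.52 = 15.876252
  |4.92|^2 * 0.35 = 24.2064 * 0.35 = 8.47224
  |6|^2 * 0.84 = 36 * 0.84 = 30.24
  |-4.33|^2 * 0.98 = 18.7489 * 0.98 = 18.373922
Step 3: Sum = 72.962414
Step 4: ||f-g||_2 = (72.962414)^(1/2) = 8.541804


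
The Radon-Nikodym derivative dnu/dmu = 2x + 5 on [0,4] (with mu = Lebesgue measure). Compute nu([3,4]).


nu(A) = integral_A (dnu/dmu) dmu = integral_3^4 (2x + 5) dx
Step 1: Antiderivative F(x) = (2/2)x^2 + 5x
Step 2: F(4) = (2/2)*4^2 + 5*4 = 16 + 20 = 36
Step 3: F(3) = (2/2)*3^2 + 5*3 = 9 + 15 = 24
Step 4: nu([3,4]) = F(4) - F(3) = 36 - 24 = 12


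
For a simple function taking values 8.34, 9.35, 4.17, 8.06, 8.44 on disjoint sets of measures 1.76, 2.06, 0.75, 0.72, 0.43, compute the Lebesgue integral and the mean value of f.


Step 1: Integral = sum(value_i * measure_i)
= 8.34*1.76 + 9.35*2.06 + 4.17*0.75 + 8.06*0.72 + 8.44*0.43
= 14.6784 + 19.261 + 3.1275 + 5.8032 + 3.6292
= 46.4993
Step 2: Total measure of domain = 1.76 + 2.06 + 0.75 + 0.72 + 0.43 = 5.72
Step 3: Average value = 46.4993 / 5.72 = 8.129248


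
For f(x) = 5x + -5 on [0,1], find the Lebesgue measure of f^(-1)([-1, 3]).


f^(-1)([-1, 3]) = {x : -1 <= 5x + -5 <= 3}
Solving: (-1 - -5)/5 <= x <= (3 - -5)/5
= [0.8, 1.6]
Intersecting with [0,1]: [0.8, 1]
Measure = 1 - 0.8 = 0.2


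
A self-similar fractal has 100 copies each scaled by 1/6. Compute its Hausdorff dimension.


For a self-similar set with N copies scaled by 1/r:
dim_H = log(N)/log(r) = log(100)/log(6)
= 4.60517/1.791759
= 2.570194


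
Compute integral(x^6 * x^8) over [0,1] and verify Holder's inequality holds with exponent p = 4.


Step 1: Exact integral of f*g = integral(x^14, 0, 1) = 1/15
     = 0.066667
Step 2: Holder bound with p=4, q=1.333333:
  ||f||_p = (integral x^24 dx)^(1/4) = (1/25)^(1/4) = 0.447214
  ||g||_q = (integral x^10.666667 dx)^(1/1.333333) = (1/11.666667)^(1/1.333333) = 0.158413
Step 3: Holder bound = ||f||_p * ||g||_q = 0.447214 * 0.158413 = 0.070844
Verification: 0.066667 <= 0.070844 (Holder holds)


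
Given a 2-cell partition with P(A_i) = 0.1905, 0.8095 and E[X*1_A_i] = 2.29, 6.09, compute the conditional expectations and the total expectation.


For each cell A_i: E[X|A_i] = E[X*1_A_i] / P(A_i)
Step 1: E[X|A_1] = 2.29 / 0.1905 = 12.020997
Step 2: E[X|A_2] = 6.09 / 0.8095 = 7.523162
Verification: E[X] = sum E[X*1_A_i] = 2.29 + 6.09 = 8.38


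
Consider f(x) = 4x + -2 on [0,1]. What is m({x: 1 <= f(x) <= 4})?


f^(-1)([1, 4]) = {x : 1 <= 4x + -2 <= 4}
Solving: (1 - -2)/4 <= x <= (4 - -2)/4
= [0.75, 1.5]
Intersecting with [0,1]: [0.75, 1]
Measure = 1 - 0.75 = 0.25


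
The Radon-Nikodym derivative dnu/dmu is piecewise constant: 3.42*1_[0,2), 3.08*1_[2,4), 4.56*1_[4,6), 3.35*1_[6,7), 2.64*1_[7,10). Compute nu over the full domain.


Integrate each piece of the Radon-Nikodym derivative:
Step 1: integral_0^2 3.42 dx = 3.42*(2-0) = 3.42*2 = 6.84
Step 2: integral_2^4 3.08 dx = 3.08*(4-2) = 3.08*2 = 6.16
Step 3: integral_4^6 4.56 dx = 4.56*(6-4) = 4.56*2 = 9.12
Step 4: integral_6^7 3.35 dx = 3.35*(7-6) = 3.35*1 = 3.35
Step 5: integral_7^10 2.64 dx = 2.64*(10-7) = 2.64*3 = 7.92
Total: 6.84 + 6.16 + 9.12 + 3.35 + 7.92 = 33.39


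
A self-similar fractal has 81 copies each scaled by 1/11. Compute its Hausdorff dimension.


For a self-similar set with N copies scaled by 1/r:
dim_H = log(N)/log(r) = log(81)/log(11)
= 4.394449/2.397895
= 1.832628


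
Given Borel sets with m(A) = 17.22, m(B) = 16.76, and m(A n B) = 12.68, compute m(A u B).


By inclusion-exclusion: m(A u B) = m(A) + m(B) - m(A n B)
= 17.22 + 16.76 - 12.68
= 21.3


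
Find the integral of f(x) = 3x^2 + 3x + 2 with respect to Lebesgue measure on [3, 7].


The Lebesgue integral of a Riemann-integrable function agrees with the Riemann integral.
Antiderivative F(x) = (3/3)x^3 + (3/2)x^2 + 2x
F(7) = (3/3)*7^3 + (3/2)*7^2 + 2*7
     = (3/3)*343 + (3/2)*49 + 2*7
     = 343 + 73.5 + 14
     = 430.5
F(3) = 46.5
Integral = F(7) - F(3) = 430.5 - 46.5 = 384


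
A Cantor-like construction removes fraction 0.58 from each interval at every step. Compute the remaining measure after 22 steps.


Step 1: At each step, fraction remaining = 1 - 0.58 = 0.42
Step 2: After 22 steps, measure = (0.42)^22
Result = 5.146173e-09


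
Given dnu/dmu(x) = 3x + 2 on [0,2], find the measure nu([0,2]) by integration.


nu(A) = integral_A (dnu/dmu) dmu = integral_0^2 (3x + 2) dx
Step 1: Antiderivative F(x) = (3/2)x^2 + 2x
Step 2: F(2) = (3/2)*2^2 + 2*2 = 6 + 4 = 10
Step 3: F(0) = (3/2)*0^2 + 2*0 = 0.0 + 0 = 0.0
Step 4: nu([0,2]) = F(2) - F(0) = 10 - 0.0 = 10


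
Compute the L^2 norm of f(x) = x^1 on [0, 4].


Step 1: ||f||_2 = (integral_0^4 |x^1|^2 dx)^(1/2)
     = (integral_0^4 x^2 dx)^(1/2)
Step 2: integral_0^4 x^2 dx = [x^3/(3)] from 0 to 4 = 4^3/3
     = 64/3 = 21.333333
Step 3: ||f||_2 = (21.333333)^(1/2) = 4.618802


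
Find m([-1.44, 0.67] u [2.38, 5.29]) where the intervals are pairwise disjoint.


For pairwise disjoint intervals, m(union) = sum of lengths.
= (0.67 - -1.44) + (5.29 - 2.38)
= 2.11 + 2.91
= 5.02
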